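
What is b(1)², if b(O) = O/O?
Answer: 1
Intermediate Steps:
b(O) = 1
b(1)² = 1² = 1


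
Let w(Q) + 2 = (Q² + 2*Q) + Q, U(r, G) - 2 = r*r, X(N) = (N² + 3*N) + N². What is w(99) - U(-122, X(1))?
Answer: -4790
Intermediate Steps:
X(N) = 2*N² + 3*N
U(r, G) = 2 + r² (U(r, G) = 2 + r*r = 2 + r²)
w(Q) = -2 + Q² + 3*Q (w(Q) = -2 + ((Q² + 2*Q) + Q) = -2 + (Q² + 3*Q) = -2 + Q² + 3*Q)
w(99) - U(-122, X(1)) = (-2 + 99² + 3*99) - (2 + (-122)²) = (-2 + 9801 + 297) - (2 + 14884) = 10096 - 1*14886 = 10096 - 14886 = -4790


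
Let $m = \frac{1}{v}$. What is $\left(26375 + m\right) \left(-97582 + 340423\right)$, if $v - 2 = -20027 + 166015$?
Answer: $\frac{935055931679091}{145990} \approx 6.4049 \cdot 10^{9}$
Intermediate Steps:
$v = 145990$ ($v = 2 + \left(-20027 + 166015\right) = 2 + 145988 = 145990$)
$m = \frac{1}{145990} \approx 6.8498 \cdot 10^{-6}$
$\left(26375 + m\right) \left(-97582 + 340423\right) = \left(26375 + \frac{1}{145990}\right) \left(-97582 + 340423\right) = \frac{3850486251}{145990} \cdot 242841 = \frac{935055931679091}{145990}$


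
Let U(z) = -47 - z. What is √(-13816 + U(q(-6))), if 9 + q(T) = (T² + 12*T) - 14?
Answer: 2*I*√3451 ≈ 117.49*I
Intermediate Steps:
q(T) = -23 + T² + 12*T (q(T) = -9 + ((T² + 12*T) - 14) = -9 + (-14 + T² + 12*T) = -23 + T² + 12*T)
√(-13816 + U(q(-6))) = √(-13816 + (-47 - (-23 + (-6)² + 12*(-6)))) = √(-13816 + (-47 - (-23 + 36 - 72))) = √(-13816 + (-47 - 1*(-59))) = √(-13816 + (-47 + 59)) = √(-13816 + 12) = √(-13804) = 2*I*√3451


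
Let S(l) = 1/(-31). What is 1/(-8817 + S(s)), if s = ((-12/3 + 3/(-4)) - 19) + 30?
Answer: -31/273328 ≈ -0.00011342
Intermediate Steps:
s = 25/4 (s = ((-12*1/3 + 3*(-1/4)) - 19) + 30 = ((-4 - 3/4) - 19) + 30 = (-19/4 - 19) + 30 = -95/4 + 30 = 25/4 ≈ 6.2500)
S(l) = -1/31
1/(-8817 + S(s)) = 1/(-8817 - 1/31) = 1/(-273328/31) = -31/273328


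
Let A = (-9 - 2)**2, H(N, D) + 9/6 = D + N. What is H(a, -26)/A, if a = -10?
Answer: -75/242 ≈ -0.30992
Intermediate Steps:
H(N, D) = -3/2 + D + N (H(N, D) = -3/2 + (D + N) = -3/2 + D + N)
A = 121 (A = (-11)**2 = 121)
H(a, -26)/A = (-3/2 - 26 - 10)/121 = -75/2*1/121 = -75/242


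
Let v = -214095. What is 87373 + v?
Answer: -126722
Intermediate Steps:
87373 + v = 87373 - 214095 = -126722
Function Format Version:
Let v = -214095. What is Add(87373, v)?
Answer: -126722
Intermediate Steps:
Add(87373, v) = Add(87373, -214095) = -126722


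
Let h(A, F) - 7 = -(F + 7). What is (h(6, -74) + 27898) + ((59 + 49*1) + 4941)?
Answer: 33021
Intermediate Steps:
h(A, F) = -F (h(A, F) = 7 - (F + 7) = 7 - (7 + F) = 7 + (-7 - F) = -F)
(h(6, -74) + 27898) + ((59 + 49*1) + 4941) = (-1*(-74) + 27898) + ((59 + 49*1) + 4941) = (74 + 27898) + ((59 + 49) + 4941) = 27972 + (108 + 4941) = 27972 + 5049 = 33021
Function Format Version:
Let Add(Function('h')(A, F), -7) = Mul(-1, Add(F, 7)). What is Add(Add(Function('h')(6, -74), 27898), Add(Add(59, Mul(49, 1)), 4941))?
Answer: 33021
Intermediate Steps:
Function('h')(A, F) = Mul(-1, F) (Function('h')(A, F) = Add(7, Mul(-1, Add(F, 7))) = Add(7, Mul(-1, Add(7, F))) = Add(7, Add(-7, Mul(-1, F))) = Mul(-1, F))
Add(Add(Function('h')(6, -74), 27898), Add(Add(59, Mul(49, 1)), 4941)) = Add(Add(Mul(-1, -74), 27898), Add(Add(59, Mul(49, 1)), 4941)) = Add(Add(74, 27898), Add(Add(59, 49), 4941)) = Add(27972, Add(108, 4941)) = Add(27972, 5049) = 33021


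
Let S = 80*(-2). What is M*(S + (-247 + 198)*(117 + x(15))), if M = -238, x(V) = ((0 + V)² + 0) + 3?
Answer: 4061470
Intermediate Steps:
x(V) = 3 + V² (x(V) = (V² + 0) + 3 = V² + 3 = 3 + V²)
S = -160
M*(S + (-247 + 198)*(117 + x(15))) = -238*(-160 + (-247 + 198)*(117 + (3 + 15²))) = -238*(-160 - 49*(117 + (3 + 225))) = -238*(-160 - 49*(117 + 228)) = -238*(-160 - 49*345) = -238*(-160 - 16905) = -238*(-17065) = 4061470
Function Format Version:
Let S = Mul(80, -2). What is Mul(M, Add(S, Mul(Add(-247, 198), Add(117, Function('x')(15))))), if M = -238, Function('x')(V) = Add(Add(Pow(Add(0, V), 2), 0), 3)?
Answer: 4061470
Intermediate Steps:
Function('x')(V) = Add(3, Pow(V, 2)) (Function('x')(V) = Add(Add(Pow(V, 2), 0), 3) = Add(Pow(V, 2), 3) = Add(3, Pow(V, 2)))
S = -160
Mul(M, Add(S, Mul(Add(-247, 198), Add(117, Function('x')(15))))) = Mul(-238, Add(-160, Mul(Add(-247, 198), Add(117, Add(3, Pow(15, 2)))))) = Mul(-238, Add(-160, Mul(-49, Add(117, Add(3, 225))))) = Mul(-238, Add(-160, Mul(-49, Add(117, 228)))) = Mul(-238, Add(-160, Mul(-49, 345))) = Mul(-238, Add(-160, -16905)) = Mul(-238, -17065) = 4061470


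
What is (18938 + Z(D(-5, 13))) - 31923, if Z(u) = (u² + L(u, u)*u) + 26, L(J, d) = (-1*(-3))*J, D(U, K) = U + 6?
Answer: -12955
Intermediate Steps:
D(U, K) = 6 + U
L(J, d) = 3*J
Z(u) = 26 + 4*u² (Z(u) = (u² + (3*u)*u) + 26 = (u² + 3*u²) + 26 = 4*u² + 26 = 26 + 4*u²)
(18938 + Z(D(-5, 13))) - 31923 = (18938 + (26 + 4*(6 - 5)²)) - 31923 = (18938 + (26 + 4*1²)) - 31923 = (18938 + (26 + 4*1)) - 31923 = (18938 + (26 + 4)) - 31923 = (18938 + 30) - 31923 = 18968 - 31923 = -12955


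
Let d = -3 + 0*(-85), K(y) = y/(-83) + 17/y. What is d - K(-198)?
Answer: -87095/16434 ≈ -5.2997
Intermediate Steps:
K(y) = 17/y - y/83 (K(y) = y*(-1/83) + 17/y = -y/83 + 17/y = 17/y - y/83)
d = -3 (d = -3 + 0 = -3)
d - K(-198) = -3 - (17/(-198) - 1/83*(-198)) = -3 - (17*(-1/198) + 198/83) = -3 - (-17/198 + 198/83) = -3 - 1*37793/16434 = -3 - 37793/16434 = -87095/16434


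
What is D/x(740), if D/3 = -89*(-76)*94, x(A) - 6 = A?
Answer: 953724/373 ≈ 2556.9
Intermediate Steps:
x(A) = 6 + A
D = 1907448 (D = 3*(-89*(-76)*94) = 3*(6764*94) = 3*635816 = 1907448)
D/x(740) = 1907448/(6 + 740) = 1907448/746 = 1907448*(1/746) = 953724/373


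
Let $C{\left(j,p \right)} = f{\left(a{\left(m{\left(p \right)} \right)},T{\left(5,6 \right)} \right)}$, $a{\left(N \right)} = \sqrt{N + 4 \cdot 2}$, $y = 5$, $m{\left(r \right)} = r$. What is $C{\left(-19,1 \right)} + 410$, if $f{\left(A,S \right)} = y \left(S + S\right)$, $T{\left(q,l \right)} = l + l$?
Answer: $530$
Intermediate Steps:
$T{\left(q,l \right)} = 2 l$
$a{\left(N \right)} = \sqrt{8 + N}$ ($a{\left(N \right)} = \sqrt{N + 8} = \sqrt{8 + N}$)
$f{\left(A,S \right)} = 10 S$ ($f{\left(A,S \right)} = 5 \left(S + S\right) = 5 \cdot 2 S = 10 S$)
$C{\left(j,p \right)} = 120$ ($C{\left(j,p \right)} = 10 \cdot 2 \cdot 6 = 10 \cdot 12 = 120$)
$C{\left(-19,1 \right)} + 410 = 120 + 410 = 530$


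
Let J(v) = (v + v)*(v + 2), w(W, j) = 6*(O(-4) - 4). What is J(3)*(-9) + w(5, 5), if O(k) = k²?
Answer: -198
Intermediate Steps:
w(W, j) = 72 (w(W, j) = 6*((-4)² - 4) = 6*(16 - 4) = 6*12 = 72)
J(v) = 2*v*(2 + v) (J(v) = (2*v)*(2 + v) = 2*v*(2 + v))
J(3)*(-9) + w(5, 5) = (2*3*(2 + 3))*(-9) + 72 = (2*3*5)*(-9) + 72 = 30*(-9) + 72 = -270 + 72 = -198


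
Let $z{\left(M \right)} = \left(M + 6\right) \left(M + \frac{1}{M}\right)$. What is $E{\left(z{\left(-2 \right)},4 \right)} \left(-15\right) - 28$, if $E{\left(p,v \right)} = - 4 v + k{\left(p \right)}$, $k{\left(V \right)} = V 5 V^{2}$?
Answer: $75212$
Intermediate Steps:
$k{\left(V \right)} = 5 V^{3}$ ($k{\left(V \right)} = 5 V V^{2} = 5 V^{3}$)
$z{\left(M \right)} = \left(6 + M\right) \left(M + \frac{1}{M}\right)$
$E{\left(p,v \right)} = - 4 v + 5 p^{3}$
$E{\left(z{\left(-2 \right)},4 \right)} \left(-15\right) - 28 = \left(\left(-4\right) 4 + 5 \left(1 + \left(-2\right)^{2} + 6 \left(-2\right) + \frac{6}{-2}\right)^{3}\right) \left(-15\right) - 28 = \left(-16 + 5 \left(1 + 4 - 12 + 6 \left(- \frac{1}{2}\right)\right)^{3}\right) \left(-15\right) - 28 = \left(-16 + 5 \left(1 + 4 - 12 - 3\right)^{3}\right) \left(-15\right) - 28 = \left(-16 + 5 \left(-10\right)^{3}\right) \left(-15\right) - 28 = \left(-16 + 5 \left(-1000\right)\right) \left(-15\right) - 28 = \left(-16 - 5000\right) \left(-15\right) - 28 = \left(-5016\right) \left(-15\right) - 28 = 75240 - 28 = 75212$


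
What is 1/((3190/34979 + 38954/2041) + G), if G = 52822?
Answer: 71392139/3772444649014 ≈ 1.8925e-5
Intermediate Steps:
1/((3190/34979 + 38954/2041) + G) = 1/((3190/34979 + 38954/2041) + 52822) = 1/(1369082756/71392139 + 52822) = 1/(3772444649014/71392139) = 71392139/3772444649014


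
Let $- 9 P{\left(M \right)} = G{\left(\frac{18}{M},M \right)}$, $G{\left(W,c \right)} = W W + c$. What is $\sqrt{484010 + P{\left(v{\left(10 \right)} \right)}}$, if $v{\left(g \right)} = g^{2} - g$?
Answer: $\frac{\sqrt{108899999}}{15} \approx 695.7$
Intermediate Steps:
$G{\left(W,c \right)} = c + W^{2}$ ($G{\left(W,c \right)} = W^{2} + c = c + W^{2}$)
$P{\left(M \right)} = - \frac{36}{M^{2}} - \frac{M}{9}$ ($P{\left(M \right)} = - \frac{M + \left(\frac{18}{M}\right)^{2}}{9} = - \frac{M + \frac{324}{M^{2}}}{9} = - \frac{36}{M^{2}} - \frac{M}{9}$)
$\sqrt{484010 + P{\left(v{\left(10 \right)} \right)}} = \sqrt{484010 - \left(36 \frac{1}{100 \left(-1 + 10\right)^{2}} + \frac{1}{9} \cdot 10 \left(-1 + 10\right)\right)} = \sqrt{484010 - \left(\frac{1}{225} + \frac{1}{9} \cdot 10 \cdot 9\right)} = \sqrt{484010 - \left(10 + \frac{36}{8100}\right)} = \sqrt{484010 - \frac{2251}{225}} = \sqrt{\frac{108899999}{225}} = \frac{\sqrt{108899999}}{15}$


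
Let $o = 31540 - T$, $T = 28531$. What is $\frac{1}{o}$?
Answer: $\frac{1}{3009} \approx 0.00033234$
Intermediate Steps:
$o = 3009$ ($o = 31540 - 28531 = 3009$)
$\frac{1}{o} = \frac{1}{3009}$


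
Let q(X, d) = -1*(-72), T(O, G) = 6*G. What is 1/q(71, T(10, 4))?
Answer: 1/72 ≈ 0.013889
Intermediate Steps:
q(X, d) = 72
1/q(71, T(10, 4)) = 1/72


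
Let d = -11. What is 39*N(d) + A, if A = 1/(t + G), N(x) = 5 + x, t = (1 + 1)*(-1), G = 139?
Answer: -32057/137 ≈ -233.99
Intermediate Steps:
t = -2 (t = 2*(-1) = -2)
A = 1/137 (A = 1/(-2 + 139) = 1/137 ≈ 0.0072993)
39*N(d) + A = 39*(5 - 11) + 1/137 = 39*(-6) + 1/137 = -234 + 1/137 = -32057/137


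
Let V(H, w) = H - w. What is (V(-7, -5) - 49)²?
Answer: 2601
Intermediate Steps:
(V(-7, -5) - 49)² = ((-7 - 1*(-5)) - 49)² = ((-7 + 5) - 49)² = (-2 - 49)² = (-51)² = 2601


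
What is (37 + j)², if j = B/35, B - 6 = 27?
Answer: 1763584/1225 ≈ 1439.7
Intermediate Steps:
B = 33 (B = 6 + 27 = 33)
j = 33/35 ≈ 0.94286
(37 + j)² = (37 + 33/35)² = (1328/35)² = 1763584/1225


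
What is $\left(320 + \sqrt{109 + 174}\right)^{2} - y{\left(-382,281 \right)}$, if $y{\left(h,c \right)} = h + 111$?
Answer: $102954 + 640 \sqrt{283} \approx 1.1372 \cdot 10^{5}$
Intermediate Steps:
$y{\left(h,c \right)} = 111 + h$
$\left(320 + \sqrt{109 + 174}\right)^{2} - y{\left(-382,281 \right)} = \left(320 + \sqrt{109 + 174}\right)^{2} - \left(111 - 382\right) = \left(320 + \sqrt{283}\right)^{2} - -271 = \left(320 + \sqrt{283}\right)^{2} + 271 = 271 + \left(320 + \sqrt{283}\right)^{2}$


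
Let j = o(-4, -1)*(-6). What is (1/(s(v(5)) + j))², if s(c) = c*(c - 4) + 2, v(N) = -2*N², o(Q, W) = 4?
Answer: 1/7171684 ≈ 1.3944e-7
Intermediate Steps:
s(c) = 2 + c*(-4 + c) (s(c) = c*(-4 + c) + 2 = 2 + c*(-4 + c))
j = -24 (j = 4*(-6) = -24)
(1/(s(v(5)) + j))² = (1/((2 + (-2*5²)² - (-8)*5²) - 24))² = (1/((2 + (-2*25)² - (-8)*25) - 24))² = (1/((2 + (-50)² - 4*(-50)) - 24))² = (1/((2 + 2500 + 200) - 24))² = (1/(2702 - 24))² = (1/2678)² = 1/7171684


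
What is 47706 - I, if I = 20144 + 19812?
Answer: 7750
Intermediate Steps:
I = 39956
47706 - I = 47706 - 1*39956 = 47706 - 39956 = 7750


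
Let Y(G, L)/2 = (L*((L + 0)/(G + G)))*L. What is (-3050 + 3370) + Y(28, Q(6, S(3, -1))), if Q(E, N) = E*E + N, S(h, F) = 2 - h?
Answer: 7405/4 ≈ 1851.3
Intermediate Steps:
Q(E, N) = N + E**2 (Q(E, N) = E**2 + N = N + E**2)
Y(G, L) = L**3/G (Y(G, L) = 2*((L*((L + 0)/(G + G)))*L) = 2*((L*(L/((2*G))))*L) = 2*((L*(L*(1/(2*G))))*L) = 2*((L*(L/(2*G)))*L) = 2*((L**2/(2*G))*L) = 2*(L**3/(2*G)) = L**3/G)
(-3050 + 3370) + Y(28, Q(6, S(3, -1))) = (-3050 + 3370) + ((2 - 1*3) + 6**2)**3/28 = 320 + ((2 - 3) + 36)**3/28 = 320 + (-1 + 36)**3/28 = 320 + (1/28)*35**3 = 320 + (1/28)*42875 = 320 + 6125/4 = 7405/4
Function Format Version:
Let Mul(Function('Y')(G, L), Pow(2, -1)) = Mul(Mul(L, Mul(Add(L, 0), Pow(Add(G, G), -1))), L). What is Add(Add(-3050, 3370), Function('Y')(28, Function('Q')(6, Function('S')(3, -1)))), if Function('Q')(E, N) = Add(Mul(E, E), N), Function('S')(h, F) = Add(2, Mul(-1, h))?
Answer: Rational(7405, 4) ≈ 1851.3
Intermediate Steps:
Function('Q')(E, N) = Add(N, Pow(E, 2)) (Function('Q')(E, N) = Add(Pow(E, 2), N) = Add(N, Pow(E, 2)))
Function('Y')(G, L) = Mul(Pow(G, -1), Pow(L, 3)) (Function('Y')(G, L) = Mul(2, Mul(Mul(L, Mul(Add(L, 0), Pow(Add(G, G), -1))), L)) = Mul(2, Mul(Mul(L, Mul(L, Pow(Mul(2, G), -1))), L)) = Mul(2, Mul(Mul(L, Mul(L, Mul(Rational(1, 2), Pow(G, -1)))), L)) = Mul(2, Mul(Mul(L, Mul(Rational(1, 2), L, Pow(G, -1))), L)) = Mul(2, Mul(Mul(Rational(1, 2), Pow(G, -1), Pow(L, 2)), L)) = Mul(2, Mul(Rational(1, 2), Pow(G, -1), Pow(L, 3))) = Mul(Pow(G, -1), Pow(L, 3)))
Add(Add(-3050, 3370), Function('Y')(28, Function('Q')(6, Function('S')(3, -1)))) = Add(Add(-3050, 3370), Mul(Pow(28, -1), Pow(Add(Add(2, Mul(-1, 3)), Pow(6, 2)), 3))) = Add(320, Mul(Rational(1, 28), Pow(Add(Add(2, -3), 36), 3))) = Add(320, Mul(Rational(1, 28), Pow(Add(-1, 36), 3))) = Add(320, Mul(Rational(1, 28), Pow(35, 3))) = Add(320, Mul(Rational(1, 28), 42875)) = Add(320, Rational(6125, 4)) = Rational(7405, 4)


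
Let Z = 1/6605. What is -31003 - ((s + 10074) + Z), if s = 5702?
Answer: -308975296/6605 ≈ -46779.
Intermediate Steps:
Z = 1/6605 ≈ 0.00015140
-31003 - ((s + 10074) + Z) = -31003 - ((5702 + 10074) + 1/6605) = -31003 - (15776 + 1/6605) = -31003 - 1*104200481/6605 = -31003 - 104200481/6605 = -308975296/6605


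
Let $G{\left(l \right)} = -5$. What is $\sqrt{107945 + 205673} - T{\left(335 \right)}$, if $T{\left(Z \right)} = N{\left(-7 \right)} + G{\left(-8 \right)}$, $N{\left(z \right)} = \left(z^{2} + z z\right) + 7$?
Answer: $-100 + \sqrt{313618} \approx 460.02$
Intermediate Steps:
$N{\left(z \right)} = 7 + 2 z^{2}$ ($N{\left(z \right)} = \left(z^{2} + z^{2}\right) + 7 = 2 z^{2} + 7 = 7 + 2 z^{2}$)
$T{\left(Z \right)} = 100$ ($T{\left(Z \right)} = \left(7 + 2 \left(-7\right)^{2}\right) - 5 = \left(7 + 2 \cdot 49\right) - 5 = \left(7 + 98\right) - 5 = 105 - 5 = 100$)
$\sqrt{107945 + 205673} - T{\left(335 \right)} = \sqrt{107945 + 205673} - 100 = \sqrt{313618} - 100 = -100 + \sqrt{313618}$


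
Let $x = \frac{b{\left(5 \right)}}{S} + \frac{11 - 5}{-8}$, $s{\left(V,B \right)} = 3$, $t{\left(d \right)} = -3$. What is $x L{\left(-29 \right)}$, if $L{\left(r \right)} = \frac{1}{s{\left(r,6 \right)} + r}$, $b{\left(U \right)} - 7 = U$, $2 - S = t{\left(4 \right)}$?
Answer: $- \frac{33}{520} \approx -0.063462$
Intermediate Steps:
$S = 5$ ($S = 2 - -3 = 2 + 3 = 5$)
$b{\left(U \right)} = 7 + U$
$L{\left(r \right)} = \frac{1}{3 + r}$
$x = \frac{33}{20}$ ($x = \frac{7 + 5}{5} + \frac{11 - 5}{-8} = 12 \cdot \frac{1}{5} + 6 \left(- \frac{1}{8}\right) = \frac{12}{5} - \frac{3}{4} = \frac{33}{20} \approx 1.65$)
$x L{\left(-29 \right)} = \frac{33}{20 \left(3 - 29\right)} = \frac{33}{20 \left(-26\right)} = \frac{33}{20} \left(- \frac{1}{26}\right) = - \frac{33}{520}$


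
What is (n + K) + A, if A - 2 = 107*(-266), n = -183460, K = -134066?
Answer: -345986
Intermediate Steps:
A = -28460 (A = 2 + 107*(-266) = 2 - 28462 = -28460)
(n + K) + A = (-183460 - 134066) - 28460 = -317526 - 28460 = -345986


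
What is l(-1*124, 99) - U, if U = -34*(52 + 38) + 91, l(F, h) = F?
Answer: 2845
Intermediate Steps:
U = -2969 (U = -34*90 + 91 = -3060 + 91 = -2969)
l(-1*124, 99) - U = -1*124 - 1*(-2969) = -124 + 2969 = 2845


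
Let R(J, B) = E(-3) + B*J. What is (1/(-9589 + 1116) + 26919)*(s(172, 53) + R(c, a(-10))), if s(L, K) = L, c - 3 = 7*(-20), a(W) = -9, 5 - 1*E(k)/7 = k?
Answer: 333231726246/8473 ≈ 3.9329e+7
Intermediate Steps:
E(k) = 35 - 7*k
c = -137 (c = 3 + 7*(-20) = 3 - 140 = -137)
R(J, B) = 56 + B*J (R(J, B) = (35 - 7*(-3)) + B*J = (35 + 21) + B*J = 56 + B*J)
(1/(-9589 + 1116) + 26919)*(s(172, 53) + R(c, a(-10))) = (1/(-9589 + 1116) + 26919)*(172 + (56 - 9*(-137))) = (1/(-8473) + 26919)*(172 + (56 + 1233)) = (-1/8473 + 26919)*(172 + 1289) = (228084686/8473)*1461 = 333231726246/8473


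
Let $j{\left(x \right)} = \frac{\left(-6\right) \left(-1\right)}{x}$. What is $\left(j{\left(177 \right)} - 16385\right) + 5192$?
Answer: $- \frac{660385}{59} \approx -11193.0$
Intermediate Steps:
$j{\left(x \right)} = \frac{6}{x}$
$\left(j{\left(177 \right)} - 16385\right) + 5192 = \left(\frac{6}{177} - 16385\right) + 5192 = \left(6 \cdot \frac{1}{177} - 16385\right) + 5192 = \left(\frac{2}{59} - 16385\right) + 5192 = - \frac{966713}{59} + 5192 = - \frac{660385}{59}$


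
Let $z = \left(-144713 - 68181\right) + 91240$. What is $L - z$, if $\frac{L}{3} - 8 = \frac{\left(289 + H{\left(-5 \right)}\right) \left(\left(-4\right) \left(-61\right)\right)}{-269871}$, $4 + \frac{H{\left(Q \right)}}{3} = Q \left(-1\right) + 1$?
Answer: $\frac{10945715866}{89957} \approx 1.2168 \cdot 10^{5}$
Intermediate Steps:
$H{\left(Q \right)} = -9 - 3 Q$ ($H{\left(Q \right)} = -12 + 3 \left(Q \left(-1\right) + 1\right) = -12 + 3 \left(- Q + 1\right) = -12 + 3 \left(1 - Q\right) = -12 - \left(-3 + 3 Q\right) = -9 - 3 Q$)
$L = \frac{2086988}{89957}$ ($L = 24 + 3 \frac{\left(289 - -6\right) \left(\left(-4\right) \left(-61\right)\right)}{-269871} = 24 + 3 \left(289 + \left(-9 + 15\right)\right) 244 \left(- \frac{1}{269871}\right) = 24 + 3 \left(289 + 6\right) 244 \left(- \frac{1}{269871}\right) = 24 + 3 \cdot 295 \cdot 244 \left(- \frac{1}{269871}\right) = 24 + 3 \cdot 71980 \left(- \frac{1}{269871}\right) = 24 + 3 \left(- \frac{71980}{269871}\right) = 24 - \frac{71980}{89957} = \frac{2086988}{89957} \approx 23.2$)
$z = -121654$ ($z = -212894 + 91240 = -121654$)
$L - z = \frac{2086988}{89957} - -121654 = \frac{2086988}{89957} + 121654 = \frac{10945715866}{89957}$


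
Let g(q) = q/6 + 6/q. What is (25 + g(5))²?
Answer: 657721/900 ≈ 730.80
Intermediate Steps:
g(q) = 6/q + q/6 (g(q) = q*(⅙) + 6/q = q/6 + 6/q = 6/q + q/6)
(25 + g(5))² = (25 + (6/5 + (⅙)*5))² = (25 + (6*(⅕) + ⅚))² = (25 + (6/5 + ⅚))² = (25 + 61/30)² = (811/30)² = 657721/900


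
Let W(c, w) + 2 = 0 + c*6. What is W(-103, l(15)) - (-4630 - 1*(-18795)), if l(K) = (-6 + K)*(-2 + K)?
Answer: -14785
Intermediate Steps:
W(c, w) = -2 + 6*c (W(c, w) = -2 + (0 + c*6) = -2 + (0 + 6*c) = -2 + 6*c)
W(-103, l(15)) - (-4630 - 1*(-18795)) = (-2 + 6*(-103)) - (-4630 - 1*(-18795)) = (-2 - 618) - (-4630 + 18795) = -620 - 1*14165 = -620 - 14165 = -14785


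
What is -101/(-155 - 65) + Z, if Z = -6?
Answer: -1219/220 ≈ -5.5409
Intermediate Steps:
-101/(-155 - 65) + Z = -101/(-155 - 65) - 6 = -101/(-220) - 6 = -1/220*(-101) - 6 = 101/220 - 6 = -1219/220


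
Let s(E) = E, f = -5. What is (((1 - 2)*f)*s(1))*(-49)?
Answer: -245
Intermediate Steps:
(((1 - 2)*f)*s(1))*(-49) = (((1 - 2)*(-5))*1)*(-49) = (-1*(-5)*1)*(-49) = (5*1)*(-49) = 5*(-49) = -245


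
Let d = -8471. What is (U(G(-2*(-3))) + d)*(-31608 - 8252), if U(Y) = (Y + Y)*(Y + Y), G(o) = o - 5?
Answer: 337494620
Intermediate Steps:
G(o) = -5 + o
U(Y) = 4*Y² (U(Y) = (2*Y)*(2*Y) = 4*Y²)
(U(G(-2*(-3))) + d)*(-31608 - 8252) = (4*(-5 - 2*(-3))² - 8471)*(-31608 - 8252) = (4*(-5 + 6)² - 8471)*(-39860) = (4*1² - 8471)*(-39860) = (4*1 - 8471)*(-39860) = (4 - 8471)*(-39860) = -8467*(-39860) = 337494620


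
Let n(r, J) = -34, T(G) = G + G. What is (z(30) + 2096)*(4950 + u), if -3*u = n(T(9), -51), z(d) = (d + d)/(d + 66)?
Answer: 20804111/2 ≈ 1.0402e+7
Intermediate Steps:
T(G) = 2*G
z(d) = 2*d/(66 + d) (z(d) = (2*d)/(66 + d) = 2*d/(66 + d))
u = 34/3 (u = -⅓*(-34) = 34/3 ≈ 11.333)
(z(30) + 2096)*(4950 + u) = (2*30/(66 + 30) + 2096)*(4950 + 34/3) = (2*30/96 + 2096)*(14884/3) = (2*30*(1/96) + 2096)*(14884/3) = (5/8 + 2096)*(14884/3) = (16773/8)*(14884/3) = 20804111/2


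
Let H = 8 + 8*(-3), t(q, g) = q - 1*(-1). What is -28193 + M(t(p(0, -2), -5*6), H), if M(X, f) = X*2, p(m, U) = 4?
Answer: -28183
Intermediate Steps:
t(q, g) = 1 + q (t(q, g) = q + 1 = 1 + q)
H = -16 (H = 8 - 24 = -16)
M(X, f) = 2*X
-28193 + M(t(p(0, -2), -5*6), H) = -28193 + 2*(1 + 4) = -28193 + 2*5 = -28193 + 10 = -28183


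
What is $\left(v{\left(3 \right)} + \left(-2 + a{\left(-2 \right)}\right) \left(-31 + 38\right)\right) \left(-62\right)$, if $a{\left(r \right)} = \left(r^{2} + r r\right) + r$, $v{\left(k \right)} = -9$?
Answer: $-1178$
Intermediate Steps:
$a{\left(r \right)} = r + 2 r^{2}$ ($a{\left(r \right)} = \left(r^{2} + r^{2}\right) + r = 2 r^{2} + r = r + 2 r^{2}$)
$\left(v{\left(3 \right)} + \left(-2 + a{\left(-2 \right)}\right) \left(-31 + 38\right)\right) \left(-62\right) = \left(-9 + \left(-2 - 2 \left(1 + 2 \left(-2\right)\right)\right) \left(-31 + 38\right)\right) \left(-62\right) = \left(-9 + \left(-2 - 2 \left(1 - 4\right)\right) 7\right) \left(-62\right) = \left(-9 + \left(-2 - -6\right) 7\right) \left(-62\right) = \left(-9 + \left(-2 + 6\right) 7\right) \left(-62\right) = \left(-9 + 4 \cdot 7\right) \left(-62\right) = \left(-9 + 28\right) \left(-62\right) = 19 \left(-62\right) = -1178$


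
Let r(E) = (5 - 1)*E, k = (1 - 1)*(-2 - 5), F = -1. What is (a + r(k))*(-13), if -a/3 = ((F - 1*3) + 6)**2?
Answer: 156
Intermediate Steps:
a = -12 (a = -3*((-1 - 1*3) + 6)**2 = -3*((-1 - 3) + 6)**2 = -3*(-4 + 6)**2 = -3*2**2 = -3*4 = -12)
k = 0 (k = 0*(-7) = 0)
r(E) = 4*E
(a + r(k))*(-13) = (-12 + 4*0)*(-13) = (-12 + 0)*(-13) = -12*(-13) = 156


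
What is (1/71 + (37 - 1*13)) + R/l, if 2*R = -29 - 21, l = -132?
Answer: 226835/9372 ≈ 24.203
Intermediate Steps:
R = -25 (R = (-29 - 21)/2 = (½)*(-50) = -25)
(1/71 + (37 - 1*13)) + R/l = (1/71 + (37 - 1*13)) - 25/(-132) = (1/71 + (37 - 13)) - 1/132*(-25) = (1/71 + 24) + 25/132 = 1705/71 + 25/132 = 226835/9372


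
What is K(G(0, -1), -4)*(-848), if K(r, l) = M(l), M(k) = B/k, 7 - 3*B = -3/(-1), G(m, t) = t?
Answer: 848/3 ≈ 282.67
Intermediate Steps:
B = 4/3 (B = 7/3 - (-1)/(-1) = 7/3 - (-1)*(-1) = 7/3 - ⅓*3 = 7/3 - 1 = 4/3 ≈ 1.3333)
M(k) = 4/(3*k)
K(r, l) = 4/(3*l)
K(G(0, -1), -4)*(-848) = ((4/3)/(-4))*(-848) = ((4/3)*(-¼))*(-848) = -⅓*(-848) = 848/3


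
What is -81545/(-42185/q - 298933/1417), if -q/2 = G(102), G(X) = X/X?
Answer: -231098530/59178279 ≈ -3.9051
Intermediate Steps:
G(X) = 1
q = -2 (q = -2*1 = -2)
-81545/(-42185/q - 298933/1417) = -81545/(-42185/(-2) - 298933/1417) = -81545/(-42185*(-½) - 298933*1/1417) = -81545/(42185/2 - 298933/1417) = -81545/59178279/2834 = -81545*2834/59178279 = -231098530/59178279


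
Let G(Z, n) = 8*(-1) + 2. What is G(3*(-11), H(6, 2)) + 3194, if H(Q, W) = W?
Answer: 3188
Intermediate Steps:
G(Z, n) = -6 (G(Z, n) = -8 + 2 = -6)
G(3*(-11), H(6, 2)) + 3194 = -6 + 3194 = 3188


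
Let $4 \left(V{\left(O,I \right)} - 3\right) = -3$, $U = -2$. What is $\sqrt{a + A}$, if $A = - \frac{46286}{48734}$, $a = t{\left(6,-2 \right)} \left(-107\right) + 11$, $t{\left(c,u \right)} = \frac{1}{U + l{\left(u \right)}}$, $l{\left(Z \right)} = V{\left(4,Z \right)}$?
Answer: $\frac{i \sqrt{71289274}}{413} \approx 20.444 i$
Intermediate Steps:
$V{\left(O,I \right)} = \frac{9}{4}$ ($V{\left(O,I \right)} = 3 + \frac{1}{4} \left(-3\right) = 3 - \frac{3}{4} = \frac{9}{4}$)
$l{\left(Z \right)} = \frac{9}{4}$
$t{\left(c,u \right)} = 4$ ($t{\left(c,u \right)} = \frac{1}{-2 + \frac{9}{4}} = \frac{1}{\frac{1}{4}} = 4$)
$a = -417$ ($a = 4 \left(-107\right) + 11 = -428 + 11 = -417$)
$A = - \frac{23143}{24367}$ ($A = \left(-46286\right) \frac{1}{48734} = - \frac{23143}{24367} \approx -0.94977$)
$\sqrt{a + A} = \sqrt{-417 - \frac{23143}{24367}} = \sqrt{- \frac{10184182}{24367}} = \frac{i \sqrt{71289274}}{413}$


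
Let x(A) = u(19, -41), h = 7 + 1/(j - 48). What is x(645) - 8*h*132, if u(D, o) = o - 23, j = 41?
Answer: -51136/7 ≈ -7305.1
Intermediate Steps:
h = 48/7 (h = 7 + 1/(41 - 48) = 7 + 1/(-7) = 7 - 1/7 = 48/7 ≈ 6.8571)
u(D, o) = -23 + o
x(A) = -64 (x(A) = -23 - 41 = -64)
x(645) - 8*h*132 = -64 - 8*(48/7)*132 = -64 - 384*132/7 = -64 - 1*50688/7 = -64 - 50688/7 = -51136/7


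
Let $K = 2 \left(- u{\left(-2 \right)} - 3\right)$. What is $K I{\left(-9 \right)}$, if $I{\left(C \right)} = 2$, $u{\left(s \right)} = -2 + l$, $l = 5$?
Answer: $-24$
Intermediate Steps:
$u{\left(s \right)} = 3$ ($u{\left(s \right)} = -2 + 5 = 3$)
$K = -12$ ($K = 2 \left(\left(-1\right) 3 - 3\right) = 2 \left(-3 - 3\right) = 2 \left(-6\right) = -12$)
$K I{\left(-9 \right)} = \left(-12\right) 2 = -24$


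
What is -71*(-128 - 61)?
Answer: 13419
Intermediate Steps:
-71*(-128 - 61) = -71*(-189) = 13419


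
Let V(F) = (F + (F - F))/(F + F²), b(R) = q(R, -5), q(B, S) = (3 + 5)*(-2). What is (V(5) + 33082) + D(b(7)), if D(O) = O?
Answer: 198397/6 ≈ 33066.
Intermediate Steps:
q(B, S) = -16 (q(B, S) = 8*(-2) = -16)
b(R) = -16
V(F) = F/(F + F²) (V(F) = (F + 0)/(F + F²) = F/(F + F²))
(V(5) + 33082) + D(b(7)) = (1/(1 + 5) + 33082) - 16 = (1/6 + 33082) - 16 = (⅙ + 33082) - 16 = 198493/6 - 16 = 198397/6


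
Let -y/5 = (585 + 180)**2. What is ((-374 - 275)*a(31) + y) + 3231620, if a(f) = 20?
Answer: 292515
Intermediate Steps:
y = -2926125 (y = -5*(585 + 180)**2 = -5*765**2 = -5*585225 = -2926125)
((-374 - 275)*a(31) + y) + 3231620 = ((-374 - 275)*20 - 2926125) + 3231620 = (-649*20 - 2926125) + 3231620 = (-12980 - 2926125) + 3231620 = -2939105 + 3231620 = 292515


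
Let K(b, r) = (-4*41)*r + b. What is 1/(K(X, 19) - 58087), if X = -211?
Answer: -1/61414 ≈ -1.6283e-5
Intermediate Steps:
K(b, r) = b - 164*r (K(b, r) = -164*r + b = b - 164*r)
1/(K(X, 19) - 58087) = 1/((-211 - 164*19) - 58087) = 1/((-211 - 3116) - 58087) = 1/(-3327 - 58087) = 1/(-61414) = -1/61414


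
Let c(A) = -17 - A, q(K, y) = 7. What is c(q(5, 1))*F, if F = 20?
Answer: -480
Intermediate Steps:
c(q(5, 1))*F = (-17 - 1*7)*20 = (-17 - 7)*20 = -24*20 = -480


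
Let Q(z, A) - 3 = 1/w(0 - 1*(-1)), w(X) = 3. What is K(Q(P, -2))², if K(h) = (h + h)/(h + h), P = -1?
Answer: 1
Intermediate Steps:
Q(z, A) = 10/3 (Q(z, A) = 3 + 1/3 = 3 + ⅓ = 10/3)
K(h) = 1 (K(h) = (2*h)/((2*h)) = (2*h)*(1/(2*h)) = 1)
K(Q(P, -2))² = 1² = 1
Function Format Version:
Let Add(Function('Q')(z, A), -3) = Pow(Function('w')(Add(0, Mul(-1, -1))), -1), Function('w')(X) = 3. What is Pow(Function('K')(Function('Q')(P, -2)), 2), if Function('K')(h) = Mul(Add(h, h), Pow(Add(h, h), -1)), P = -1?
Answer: 1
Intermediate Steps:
Function('Q')(z, A) = Rational(10, 3) (Function('Q')(z, A) = Add(3, Pow(3, -1)) = Add(3, Rational(1, 3)) = Rational(10, 3))
Function('K')(h) = 1 (Function('K')(h) = Mul(Mul(2, h), Pow(Mul(2, h), -1)) = Mul(Mul(2, h), Mul(Rational(1, 2), Pow(h, -1))) = 1)
Pow(Function('K')(Function('Q')(P, -2)), 2) = Pow(1, 2) = 1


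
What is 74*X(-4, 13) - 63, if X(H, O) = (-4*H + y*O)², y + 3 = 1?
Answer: 7337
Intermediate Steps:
y = -2 (y = -3 + 1 = -2)
X(H, O) = (-4*H - 2*O)²
74*X(-4, 13) - 63 = 74*(4*(13 + 2*(-4))²) - 63 = 74*(4*(13 - 8)²) - 63 = 74*(4*5²) - 63 = 74*(4*25) - 63 = 74*100 - 63 = 7400 - 63 = 7337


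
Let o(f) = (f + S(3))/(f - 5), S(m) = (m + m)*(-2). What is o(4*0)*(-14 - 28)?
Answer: -504/5 ≈ -100.80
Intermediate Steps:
S(m) = -4*m (S(m) = (2*m)*(-2) = -4*m)
o(f) = (-12 + f)/(-5 + f) (o(f) = (f - 4*3)/(f - 5) = (f - 12)/(-5 + f) = (-12 + f)/(-5 + f))
o(4*0)*(-14 - 28) = ((-12 + 4*0)/(-5 + 4*0))*(-14 - 28) = ((-12 + 0)/(-5 + 0))*(-42) = (-12/(-5))*(-42) = -⅕*(-12)*(-42) = (12/5)*(-42) = -504/5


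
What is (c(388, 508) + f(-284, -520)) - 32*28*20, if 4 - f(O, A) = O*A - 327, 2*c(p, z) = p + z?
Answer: -164821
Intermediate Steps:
c(p, z) = p/2 + z/2 (c(p, z) = (p + z)/2 = p/2 + z/2)
f(O, A) = 331 - A*O (f(O, A) = 4 - (O*A - 327) = 4 - (A*O - 327) = 4 - (-327 + A*O) = 4 + (327 - A*O) = 331 - A*O)
(c(388, 508) + f(-284, -520)) - 32*28*20 = (((½)*388 + (½)*508) + (331 - 1*(-520)*(-284))) - 32*28*20 = ((194 + 254) + (331 - 147680)) - 896*20 = (448 - 147349) - 17920 = -146901 - 17920 = -164821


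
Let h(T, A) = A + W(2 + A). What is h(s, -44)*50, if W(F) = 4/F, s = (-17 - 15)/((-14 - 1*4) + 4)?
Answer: -46300/21 ≈ -2204.8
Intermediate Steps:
s = 16/7 (s = -32/((-14 - 4) + 4) = -32/(-18 + 4) = -32/(-14) = -32*(-1/14) = 16/7 ≈ 2.2857)
h(T, A) = A + 4/(2 + A)
h(s, -44)*50 = ((4 - 44*(2 - 44))/(2 - 44))*50 = ((4 - 44*(-42))/(-42))*50 = -(4 + 1848)/42*50 = -1/42*1852*50 = -926/21*50 = -46300/21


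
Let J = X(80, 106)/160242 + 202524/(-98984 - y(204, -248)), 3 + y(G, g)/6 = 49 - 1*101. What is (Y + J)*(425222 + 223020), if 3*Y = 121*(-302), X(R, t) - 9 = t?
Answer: -10403780864298270225/1317376189 ≈ -7.8974e+9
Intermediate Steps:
X(R, t) = 9 + t
y(G, g) = -330 (y(G, g) = -18 + 6*(49 - 1*101) = -18 + 6*(49 - 101) = -18 + 6*(-52) = -18 - 312 = -330)
J = -16220752799/7904257134 (J = (9 + 106)/160242 + 202524/(-98984 - 1*(-330)) = 115*(1/160242) + 202524/(-98984 + 330) = 115/160242 + 202524/(-98654) = 115/160242 + 202524*(-1/98654) = 115/160242 - 101262/49327 = -16220752799/7904257134 ≈ -2.0522)
Y = -36542/3 (Y = (121*(-302))/3 = (⅓)*(-36542) = -36542/3 ≈ -12181.)
(Y + J)*(425222 + 223020) = (-36542/3 - 16220752799/7904257134)*(425222 + 223020) = -32098447383225/2634752378*648242 = -10403780864298270225/1317376189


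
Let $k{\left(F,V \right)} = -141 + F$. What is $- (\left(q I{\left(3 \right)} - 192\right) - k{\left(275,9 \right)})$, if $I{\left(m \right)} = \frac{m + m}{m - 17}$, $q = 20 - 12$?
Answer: $\frac{2306}{7} \approx 329.43$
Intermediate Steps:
$q = 8$
$I{\left(m \right)} = \frac{2 m}{-17 + m}$
$- (\left(q I{\left(3 \right)} - 192\right) - k{\left(275,9 \right)}) = - (\left(8 \cdot 2 \cdot 3 \frac{1}{-17 + 3} - 192\right) - \left(-141 + 275\right)) = - (\left(8 \cdot 2 \cdot 3 \frac{1}{-14} - 192\right) - 134) = - (\left(8 \cdot 2 \cdot 3 \left(- \frac{1}{14}\right) - 192\right) - 134) = - (\left(8 \left(- \frac{3}{7}\right) - 192\right) - 134) = - (\left(- \frac{24}{7} - 192\right) - 134) = - (- \frac{1368}{7} - 134) = \left(-1\right) \left(- \frac{2306}{7}\right) = \frac{2306}{7}$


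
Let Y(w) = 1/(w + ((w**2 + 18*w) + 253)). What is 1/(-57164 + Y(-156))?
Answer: -21625/1236171499 ≈ -1.7494e-5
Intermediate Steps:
Y(w) = 1/(253 + w**2 + 19*w) (Y(w) = 1/(w + (253 + w**2 + 18*w)) = 1/(253 + w**2 + 19*w))
1/(-57164 + Y(-156)) = 1/(-57164 + 1/(253 + (-156)**2 + 19*(-156))) = 1/(-57164 + 1/(253 + 24336 - 2964)) = 1/(-57164 + 1/21625) = 1/(-1236171499/21625) = -21625/1236171499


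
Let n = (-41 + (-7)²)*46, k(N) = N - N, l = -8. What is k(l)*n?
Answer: 0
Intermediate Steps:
k(N) = 0
n = 368 (n = (-41 + 49)*46 = 8*46 = 368)
k(l)*n = 0*368 = 0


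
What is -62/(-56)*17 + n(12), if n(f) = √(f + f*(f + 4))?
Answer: 527/28 + 2*√51 ≈ 33.104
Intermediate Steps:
n(f) = √(f + f*(4 + f))
-62/(-56)*17 + n(12) = -62/(-56)*17 + √(12*(5 + 12)) = -62*(-1/56)*17 + √(12*17) = (31/28)*17 + √204 = 527/28 + 2*√51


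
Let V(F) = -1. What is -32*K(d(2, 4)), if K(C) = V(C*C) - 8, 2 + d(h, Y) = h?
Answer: 288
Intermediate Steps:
d(h, Y) = -2 + h
K(C) = -9 (K(C) = -1 - 8 = -9)
-32*K(d(2, 4)) = -32*(-9) = 288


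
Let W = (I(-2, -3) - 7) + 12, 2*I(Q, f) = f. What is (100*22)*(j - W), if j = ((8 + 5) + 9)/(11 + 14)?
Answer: -5764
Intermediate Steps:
I(Q, f) = f/2
W = 7/2 (W = ((½)*(-3) - 7) + 12 = (-3/2 - 7) + 12 = -17/2 + 12 = 7/2 ≈ 3.5000)
j = 22/25 (j = (13 + 9)/25 = 22*(1/25) = 22/25 ≈ 0.88000)
(100*22)*(j - W) = (100*22)*(22/25 - 1*7/2) = 2200*(22/25 - 7/2) = 2200*(-131/50) = -5764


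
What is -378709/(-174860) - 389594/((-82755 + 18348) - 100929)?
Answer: 8171164879/1806915810 ≈ 4.5222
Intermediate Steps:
-378709/(-174860) - 389594/((-82755 + 18348) - 100929) = -378709*(-1/174860) - 389594/(-64407 - 100929) = 378709/174860 - 389594/(-165336) = 378709/174860 - 389594*(-1/165336) = 378709/174860 + 194797/82668 = 8171164879/1806915810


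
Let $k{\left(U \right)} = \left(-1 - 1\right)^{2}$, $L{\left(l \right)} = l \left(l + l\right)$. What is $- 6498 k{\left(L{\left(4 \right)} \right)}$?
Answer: $-25992$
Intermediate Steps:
$L{\left(l \right)} = 2 l^{2}$ ($L{\left(l \right)} = l 2 l = 2 l^{2}$)
$k{\left(U \right)} = 4$ ($k{\left(U \right)} = \left(-2\right)^{2} = 4$)
$- 6498 k{\left(L{\left(4 \right)} \right)} = \left(-6498\right) 4 = -25992$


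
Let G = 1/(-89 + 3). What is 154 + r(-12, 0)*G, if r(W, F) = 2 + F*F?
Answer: 6621/43 ≈ 153.98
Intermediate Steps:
G = -1/86 (G = 1/(-86) = -1/86 ≈ -0.011628)
r(W, F) = 2 + F**2
154 + r(-12, 0)*G = 154 + (2 + 0**2)*(-1/86) = 154 + (2 + 0)*(-1/86) = 154 + 2*(-1/86) = 154 - 1/43 = 6621/43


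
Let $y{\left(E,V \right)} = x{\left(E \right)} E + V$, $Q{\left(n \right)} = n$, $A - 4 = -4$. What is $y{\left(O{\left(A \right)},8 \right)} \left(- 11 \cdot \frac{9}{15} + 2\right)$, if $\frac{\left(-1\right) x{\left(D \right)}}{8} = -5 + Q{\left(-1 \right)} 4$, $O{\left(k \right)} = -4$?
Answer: $1288$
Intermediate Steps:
$A = 0$ ($A = 4 - 4 = 0$)
$x{\left(D \right)} = 72$ ($x{\left(D \right)} = - 8 \left(-5 - 4\right) = \left(-8\right) \left(-9\right) = 72$)
$y{\left(E,V \right)} = V + 72 E$ ($y{\left(E,V \right)} = 72 E + V = V + 72 E$)
$y{\left(O{\left(A \right)},8 \right)} \left(- 11 \cdot \frac{9}{15} + 2\right) = \left(8 + 72 \left(-4\right)\right) \left(- 11 \cdot \frac{9}{15} + 2\right) = \left(8 - 288\right) \left(- 11 \cdot 9 \cdot \frac{1}{15} + 2\right) = - 280 \left(\left(-11\right) \frac{3}{5} + 2\right) = - 280 \left(- \frac{33}{5} + 2\right) = \left(-280\right) \left(- \frac{23}{5}\right) = 1288$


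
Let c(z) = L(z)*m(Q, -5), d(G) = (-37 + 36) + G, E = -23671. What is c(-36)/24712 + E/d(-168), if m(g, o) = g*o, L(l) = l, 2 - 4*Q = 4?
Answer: 292471271/2088164 ≈ 140.06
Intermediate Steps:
Q = -½ (Q = ½ - ¼*4 = ½ - 1 = -½ ≈ -0.50000)
d(G) = -1 + G
c(z) = 5*z/2 (c(z) = z*(-½*(-5)) = z*(5/2) = 5*z/2)
c(-36)/24712 + E/d(-168) = ((5/2)*(-36))/24712 - 23671/(-1 - 168) = -90*1/24712 - 23671/(-169) = -45/12356 - 23671*(-1/169) = -45/12356 + 23671/169 = 292471271/2088164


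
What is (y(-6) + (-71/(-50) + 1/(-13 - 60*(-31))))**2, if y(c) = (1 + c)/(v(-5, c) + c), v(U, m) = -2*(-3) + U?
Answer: 75006420129/12802922500 ≈ 5.8585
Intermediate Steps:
v(U, m) = 6 + U
y(c) = 1 (y(c) = (1 + c)/((6 - 5) + c) = (1 + c)/(1 + c) = 1)
(y(-6) + (-71/(-50) + 1/(-13 - 60*(-31))))**2 = (1 + (-71/(-50) + 1/(-13 - 60*(-31))))**2 = (1 + (-71*(-1/50) - 1/31/(-73)))**2 = (1 + (71/50 - 1/73*(-1/31)))**2 = (1 + (71/50 + 1/2263))**2 = (1 + 160723/113150)**2 = (273873/113150)**2 = 75006420129/12802922500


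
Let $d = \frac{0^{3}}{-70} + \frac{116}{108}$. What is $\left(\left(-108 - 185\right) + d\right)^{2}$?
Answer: $\frac{62125924}{729} \approx 85221.0$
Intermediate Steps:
$d = \frac{29}{27}$ ($d = 0 \left(- \frac{1}{70}\right) + 116 \cdot \frac{1}{108} = 0 + \frac{29}{27} = \frac{29}{27} \approx 1.0741$)
$\left(\left(-108 - 185\right) + d\right)^{2} = \left(\left(-108 - 185\right) + \frac{29}{27}\right)^{2} = \left(-293 + \frac{29}{27}\right)^{2} = \left(- \frac{7882}{27}\right)^{2} = \frac{62125924}{729}$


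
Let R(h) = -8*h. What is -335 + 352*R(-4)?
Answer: 10929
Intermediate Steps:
-335 + 352*R(-4) = -335 + 352*(-8*(-4)) = -335 + 352*32 = -335 + 11264 = 10929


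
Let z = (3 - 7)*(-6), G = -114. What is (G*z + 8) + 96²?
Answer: 6488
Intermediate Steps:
z = 24 (z = -4*(-6) = 24)
(G*z + 8) + 96² = (-114*24 + 8) + 96² = (-2736 + 8) + 9216 = -2728 + 9216 = 6488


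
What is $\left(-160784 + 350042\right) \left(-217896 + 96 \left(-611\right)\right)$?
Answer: $-52339678416$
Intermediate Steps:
$\left(-160784 + 350042\right) \left(-217896 + 96 \left(-611\right)\right) = 189258 \left(-217896 - 58656\right) = 189258 \left(-276552\right) = -52339678416$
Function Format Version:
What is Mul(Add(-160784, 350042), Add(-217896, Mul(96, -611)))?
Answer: -52339678416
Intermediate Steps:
Mul(Add(-160784, 350042), Add(-217896, Mul(96, -611))) = Mul(189258, Add(-217896, -58656)) = Mul(189258, -276552) = -52339678416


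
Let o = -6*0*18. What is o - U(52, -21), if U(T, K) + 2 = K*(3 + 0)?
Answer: 65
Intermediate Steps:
U(T, K) = -2 + 3*K (U(T, K) = -2 + K*(3 + 0) = -2 + K*3 = -2 + 3*K)
o = 0 (o = 0*18 = 0)
o - U(52, -21) = 0 - (-2 + 3*(-21)) = 0 - (-2 - 63) = 0 - 1*(-65) = 0 + 65 = 65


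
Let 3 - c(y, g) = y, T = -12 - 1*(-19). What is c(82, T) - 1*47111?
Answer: -47190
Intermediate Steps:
T = 7 (T = -12 + 19 = 7)
c(y, g) = 3 - y
c(82, T) - 1*47111 = (3 - 1*82) - 1*47111 = (3 - 82) - 47111 = -79 - 47111 = -47190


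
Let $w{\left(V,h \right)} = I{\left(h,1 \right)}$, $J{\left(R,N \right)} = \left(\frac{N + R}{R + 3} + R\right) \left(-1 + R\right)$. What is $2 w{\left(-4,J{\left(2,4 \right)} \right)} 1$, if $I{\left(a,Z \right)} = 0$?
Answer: $0$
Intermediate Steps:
$J{\left(R,N \right)} = \left(-1 + R\right) \left(R + \frac{N + R}{3 + R}\right)$ ($J{\left(R,N \right)} = \left(\frac{N + R}{3 + R} + R\right) \left(-1 + R\right) = \left(R + \frac{N + R}{3 + R}\right) \left(-1 + R\right) = \left(-1 + R\right) \left(R + \frac{N + R}{3 + R}\right)$)
$w{\left(V,h \right)} = 0$
$2 w{\left(-4,J{\left(2,4 \right)} \right)} 1 = 2 \cdot 0 \cdot 1 = 0 \cdot 1 = 0$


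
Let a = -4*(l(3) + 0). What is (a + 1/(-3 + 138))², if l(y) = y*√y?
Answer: 7873201/18225 - 8*√3/45 ≈ 431.69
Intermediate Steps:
l(y) = y^(3/2)
a = -12*√3 (a = -4*(3^(3/2) + 0) = -4*(3*√3 + 0) = -12*√3 ≈ -20.785)
(a + 1/(-3 + 138))² = (-12*√3 + 1/(-3 + 138))² = (-12*√3 + 1/135)² = (1/135 - 12*√3)²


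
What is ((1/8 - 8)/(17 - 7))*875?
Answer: -11025/16 ≈ -689.06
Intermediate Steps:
((1/8 - 8)/(17 - 7))*875 = ((1/8 - 8)/10)*875 = -63/8*1/10*875 = -63/80*875 = -11025/16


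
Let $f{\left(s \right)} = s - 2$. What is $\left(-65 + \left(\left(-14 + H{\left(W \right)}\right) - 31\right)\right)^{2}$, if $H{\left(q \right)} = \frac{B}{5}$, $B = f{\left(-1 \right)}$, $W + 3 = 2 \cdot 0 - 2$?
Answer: $\frac{305809}{25} \approx 12232.0$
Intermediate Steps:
$W = -5$ ($W = -3 + \left(2 \cdot 0 - 2\right) = -3 + \left(0 - 2\right) = -3 - 2 = -5$)
$f{\left(s \right)} = -2 + s$
$B = -3$ ($B = -2 - 1 = -3$)
$H{\left(q \right)} = - \frac{3}{5}$
$\left(-65 + \left(\left(-14 + H{\left(W \right)}\right) - 31\right)\right)^{2} = \left(-65 - \frac{228}{5}\right)^{2} = \left(- \frac{553}{5}\right)^{2} = \frac{305809}{25}$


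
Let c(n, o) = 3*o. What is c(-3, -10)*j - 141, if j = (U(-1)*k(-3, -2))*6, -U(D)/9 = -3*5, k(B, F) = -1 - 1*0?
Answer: 24159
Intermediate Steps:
k(B, F) = -1 (k(B, F) = -1 + 0 = -1)
U(D) = 135 (U(D) = -(-27)*5 = -9*(-15) = 135)
j = -810 (j = (135*(-1))*6 = -135*6 = -810)
c(-3, -10)*j - 141 = (3*(-10))*(-810) - 141 = -30*(-810) - 141 = 24300 - 141 = 24159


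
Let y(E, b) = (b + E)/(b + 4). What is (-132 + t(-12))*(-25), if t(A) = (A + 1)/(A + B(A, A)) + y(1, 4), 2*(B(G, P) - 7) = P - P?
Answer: 25835/8 ≈ 3229.4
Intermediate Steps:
B(G, P) = 7 (B(G, P) = 7 + (P - P)/2 = 7 + (½)*0 = 7 + 0 = 7)
y(E, b) = (E + b)/(4 + b)
t(A) = 5/8 + (1 + A)/(7 + A) (t(A) = (A + 1)/(A + 7) + (1 + 4)/(4 + 4) = (1 + A)/(7 + A) + 5/8 = 5/8 + (1 + A)/(7 + A))
(-132 + t(-12))*(-25) = (-132 + (43 + 13*(-12))/(8*(7 - 12)))*(-25) = (-132 + (⅛)*(43 - 156)/(-5))*(-25) = (-132 + (⅛)*(-⅕)*(-113))*(-25) = (-132 + 113/40)*(-25) = -5167/40*(-25) = 25835/8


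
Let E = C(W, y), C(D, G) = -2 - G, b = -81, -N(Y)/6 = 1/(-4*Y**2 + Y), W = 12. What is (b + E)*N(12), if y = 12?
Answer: -95/94 ≈ -1.0106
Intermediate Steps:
N(Y) = -6/(Y - 4*Y**2) (N(Y) = -6/(-4*Y**2 + Y) = -6/(Y - 4*Y**2))
E = -14 (E = -2 - 1*12 = -2 - 12 = -14)
(b + E)*N(12) = (-81 - 14)*(6/(12*(-1 + 4*12))) = -570/(12*(-1 + 48)) = -570/(12*47) = -95*1/94 = -95/94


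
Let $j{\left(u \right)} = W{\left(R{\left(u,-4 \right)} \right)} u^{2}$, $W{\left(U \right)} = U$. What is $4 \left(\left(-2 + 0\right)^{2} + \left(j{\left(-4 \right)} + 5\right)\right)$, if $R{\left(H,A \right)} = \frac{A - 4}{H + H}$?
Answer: $100$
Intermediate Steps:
$R{\left(H,A \right)} = \frac{-4 + A}{2 H}$
$j{\left(u \right)} = - 4 u$ ($j{\left(u \right)} = \frac{-4 - 4}{2 u} u^{2} = \frac{1}{2} \frac{1}{u} \left(-8\right) u^{2} = - \frac{4}{u} u^{2} = - 4 u$)
$4 \left(\left(-2 + 0\right)^{2} + \left(j{\left(-4 \right)} + 5\right)\right) = 4 \left(\left(-2 + 0\right)^{2} + \left(\left(-4\right) \left(-4\right) + 5\right)\right) = 4 \left(\left(-2\right)^{2} + \left(16 + 5\right)\right) = 4 \left(4 + 21\right) = 4 \cdot 25 = 100$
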